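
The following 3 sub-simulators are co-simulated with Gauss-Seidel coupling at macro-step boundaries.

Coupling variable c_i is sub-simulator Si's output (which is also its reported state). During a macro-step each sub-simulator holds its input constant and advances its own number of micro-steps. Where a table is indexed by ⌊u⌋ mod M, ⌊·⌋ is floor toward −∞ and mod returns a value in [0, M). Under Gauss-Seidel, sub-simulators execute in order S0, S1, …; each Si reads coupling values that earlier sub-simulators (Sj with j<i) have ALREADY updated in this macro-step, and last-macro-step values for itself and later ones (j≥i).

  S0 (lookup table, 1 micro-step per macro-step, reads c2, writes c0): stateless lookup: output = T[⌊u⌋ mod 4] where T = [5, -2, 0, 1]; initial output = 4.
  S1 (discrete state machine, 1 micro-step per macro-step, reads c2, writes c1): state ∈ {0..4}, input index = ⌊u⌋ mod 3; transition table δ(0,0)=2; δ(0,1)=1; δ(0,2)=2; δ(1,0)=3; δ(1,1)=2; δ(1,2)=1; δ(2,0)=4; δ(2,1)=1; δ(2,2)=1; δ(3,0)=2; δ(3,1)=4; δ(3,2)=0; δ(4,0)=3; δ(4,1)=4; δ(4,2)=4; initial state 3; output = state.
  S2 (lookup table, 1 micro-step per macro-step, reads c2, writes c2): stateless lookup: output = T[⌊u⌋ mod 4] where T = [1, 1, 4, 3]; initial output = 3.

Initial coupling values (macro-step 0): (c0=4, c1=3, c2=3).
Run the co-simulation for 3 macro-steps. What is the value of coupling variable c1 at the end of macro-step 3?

c1 at macro-step 3 = 3

macro 1: S0 reads c2=3 → after 1×micro: 1; S1 reads c2=3 → after 1×micro: 2; S2 reads c2=3 → after 1×micro: 3 ⇒ (c0=1, c1=2, c2=3)
macro 2: S0 reads c2=3 → after 1×micro: 1; S1 reads c2=3 → after 1×micro: 4; S2 reads c2=3 → after 1×micro: 3 ⇒ (c0=1, c1=4, c2=3)
macro 3: S0 reads c2=3 → after 1×micro: 1; S1 reads c2=3 → after 1×micro: 3; S2 reads c2=3 → after 1×micro: 3 ⇒ (c0=1, c1=3, c2=3)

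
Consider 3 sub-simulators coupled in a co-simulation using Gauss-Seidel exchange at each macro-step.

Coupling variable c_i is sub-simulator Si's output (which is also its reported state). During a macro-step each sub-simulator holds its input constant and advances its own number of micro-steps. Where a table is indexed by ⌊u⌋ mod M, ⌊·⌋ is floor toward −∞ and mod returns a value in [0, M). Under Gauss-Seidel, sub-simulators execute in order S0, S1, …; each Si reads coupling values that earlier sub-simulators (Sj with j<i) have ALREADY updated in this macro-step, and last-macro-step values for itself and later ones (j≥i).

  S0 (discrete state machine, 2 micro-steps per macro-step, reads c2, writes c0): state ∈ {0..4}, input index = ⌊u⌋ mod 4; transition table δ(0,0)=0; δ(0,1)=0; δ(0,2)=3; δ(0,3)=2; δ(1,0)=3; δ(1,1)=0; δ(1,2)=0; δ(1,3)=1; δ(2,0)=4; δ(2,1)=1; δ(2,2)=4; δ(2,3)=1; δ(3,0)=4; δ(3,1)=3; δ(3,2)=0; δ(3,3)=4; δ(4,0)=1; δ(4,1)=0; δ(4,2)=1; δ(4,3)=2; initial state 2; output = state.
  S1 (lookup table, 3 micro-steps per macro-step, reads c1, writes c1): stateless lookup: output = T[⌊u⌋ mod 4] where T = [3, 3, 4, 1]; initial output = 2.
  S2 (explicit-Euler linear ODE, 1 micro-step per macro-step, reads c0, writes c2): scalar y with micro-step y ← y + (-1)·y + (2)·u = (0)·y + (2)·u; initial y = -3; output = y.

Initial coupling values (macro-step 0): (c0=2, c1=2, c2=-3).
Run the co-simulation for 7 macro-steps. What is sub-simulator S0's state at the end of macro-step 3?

S0 state at macro-step 3 = 0

macro 1: S0 reads c2=-3 → after 2×micro: 0; S1 reads c1=2 → after 3×micro: 4; S2 reads c0=0 → after 1×micro: 0 ⇒ (c0=0, c1=4, c2=0)
macro 2: S0 reads c2=0 → after 2×micro: 0; S1 reads c1=4 → after 3×micro: 3; S2 reads c0=0 → after 1×micro: 0 ⇒ (c0=0, c1=3, c2=0)
macro 3: S0 reads c2=0 → after 2×micro: 0; S1 reads c1=3 → after 3×micro: 1; S2 reads c0=0 → after 1×micro: 0 ⇒ (c0=0, c1=1, c2=0)
macro 4: S0 reads c2=0 → after 2×micro: 0; S1 reads c1=1 → after 3×micro: 3; S2 reads c0=0 → after 1×micro: 0 ⇒ (c0=0, c1=3, c2=0)
macro 5: S0 reads c2=0 → after 2×micro: 0; S1 reads c1=3 → after 3×micro: 1; S2 reads c0=0 → after 1×micro: 0 ⇒ (c0=0, c1=1, c2=0)
macro 6: S0 reads c2=0 → after 2×micro: 0; S1 reads c1=1 → after 3×micro: 3; S2 reads c0=0 → after 1×micro: 0 ⇒ (c0=0, c1=3, c2=0)
macro 7: S0 reads c2=0 → after 2×micro: 0; S1 reads c1=3 → after 3×micro: 1; S2 reads c0=0 → after 1×micro: 0 ⇒ (c0=0, c1=1, c2=0)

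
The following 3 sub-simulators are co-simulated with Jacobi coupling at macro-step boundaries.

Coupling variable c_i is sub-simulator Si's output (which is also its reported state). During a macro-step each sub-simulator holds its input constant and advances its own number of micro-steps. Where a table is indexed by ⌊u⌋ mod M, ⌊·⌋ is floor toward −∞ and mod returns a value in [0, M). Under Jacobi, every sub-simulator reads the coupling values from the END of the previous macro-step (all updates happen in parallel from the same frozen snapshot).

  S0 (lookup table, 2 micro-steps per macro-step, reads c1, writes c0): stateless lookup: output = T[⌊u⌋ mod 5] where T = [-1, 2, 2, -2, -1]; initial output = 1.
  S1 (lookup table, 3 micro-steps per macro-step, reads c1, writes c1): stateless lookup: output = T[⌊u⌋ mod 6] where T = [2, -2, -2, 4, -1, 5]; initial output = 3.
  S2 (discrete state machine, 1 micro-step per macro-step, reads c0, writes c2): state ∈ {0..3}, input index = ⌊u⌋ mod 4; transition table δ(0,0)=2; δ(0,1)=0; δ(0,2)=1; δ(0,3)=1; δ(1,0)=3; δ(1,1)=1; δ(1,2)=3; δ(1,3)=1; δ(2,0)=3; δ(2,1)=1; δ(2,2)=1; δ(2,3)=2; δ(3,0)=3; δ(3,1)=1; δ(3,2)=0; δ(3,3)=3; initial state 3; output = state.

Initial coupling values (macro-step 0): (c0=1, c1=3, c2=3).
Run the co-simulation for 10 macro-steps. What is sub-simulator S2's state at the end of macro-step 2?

macro 1: S0 reads c1=3 → after 2×micro: -2; S1 reads c1=3 → after 3×micro: 4; S2 reads c0=1 → after 1×micro: 1 ⇒ (c0=-2, c1=4, c2=1)
macro 2: S0 reads c1=4 → after 2×micro: -1; S1 reads c1=4 → after 3×micro: -1; S2 reads c0=-2 → after 1×micro: 3 ⇒ (c0=-1, c1=-1, c2=3)
macro 3: S0 reads c1=-1 → after 2×micro: -1; S1 reads c1=-1 → after 3×micro: 5; S2 reads c0=-1 → after 1×micro: 3 ⇒ (c0=-1, c1=5, c2=3)
macro 4: S0 reads c1=5 → after 2×micro: -1; S1 reads c1=5 → after 3×micro: 5; S2 reads c0=-1 → after 1×micro: 3 ⇒ (c0=-1, c1=5, c2=3)
macro 5: S0 reads c1=5 → after 2×micro: -1; S1 reads c1=5 → after 3×micro: 5; S2 reads c0=-1 → after 1×micro: 3 ⇒ (c0=-1, c1=5, c2=3)
macro 6: S0 reads c1=5 → after 2×micro: -1; S1 reads c1=5 → after 3×micro: 5; S2 reads c0=-1 → after 1×micro: 3 ⇒ (c0=-1, c1=5, c2=3)
macro 7: S0 reads c1=5 → after 2×micro: -1; S1 reads c1=5 → after 3×micro: 5; S2 reads c0=-1 → after 1×micro: 3 ⇒ (c0=-1, c1=5, c2=3)
macro 8: S0 reads c1=5 → after 2×micro: -1; S1 reads c1=5 → after 3×micro: 5; S2 reads c0=-1 → after 1×micro: 3 ⇒ (c0=-1, c1=5, c2=3)
macro 9: S0 reads c1=5 → after 2×micro: -1; S1 reads c1=5 → after 3×micro: 5; S2 reads c0=-1 → after 1×micro: 3 ⇒ (c0=-1, c1=5, c2=3)
macro 10: S0 reads c1=5 → after 2×micro: -1; S1 reads c1=5 → after 3×micro: 5; S2 reads c0=-1 → after 1×micro: 3 ⇒ (c0=-1, c1=5, c2=3)

S2 state at macro-step 2 = 3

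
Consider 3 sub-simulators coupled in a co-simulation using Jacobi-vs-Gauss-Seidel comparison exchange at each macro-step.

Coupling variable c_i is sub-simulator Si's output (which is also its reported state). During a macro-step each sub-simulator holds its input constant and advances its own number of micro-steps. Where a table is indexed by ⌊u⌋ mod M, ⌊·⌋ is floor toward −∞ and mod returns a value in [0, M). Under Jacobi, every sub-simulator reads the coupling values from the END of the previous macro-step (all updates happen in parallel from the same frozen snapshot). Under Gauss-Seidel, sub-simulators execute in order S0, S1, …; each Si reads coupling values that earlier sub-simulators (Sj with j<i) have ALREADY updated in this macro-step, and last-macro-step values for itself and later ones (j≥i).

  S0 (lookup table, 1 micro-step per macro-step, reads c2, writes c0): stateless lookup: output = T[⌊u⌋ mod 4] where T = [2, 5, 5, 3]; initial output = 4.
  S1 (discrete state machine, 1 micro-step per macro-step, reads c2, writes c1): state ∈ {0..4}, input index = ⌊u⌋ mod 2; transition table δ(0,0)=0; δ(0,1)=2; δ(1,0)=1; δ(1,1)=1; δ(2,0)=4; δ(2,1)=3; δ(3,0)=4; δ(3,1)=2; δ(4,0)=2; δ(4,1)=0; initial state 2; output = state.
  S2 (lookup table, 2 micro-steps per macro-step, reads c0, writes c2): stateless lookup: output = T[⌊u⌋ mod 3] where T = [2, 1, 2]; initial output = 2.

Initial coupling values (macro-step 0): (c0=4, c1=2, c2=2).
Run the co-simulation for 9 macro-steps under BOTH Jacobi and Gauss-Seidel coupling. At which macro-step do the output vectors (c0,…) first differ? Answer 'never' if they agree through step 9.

[Jacobi] macro 1: S0 reads c2=2 → after 1×micro: 5; S1 reads c2=2 → after 1×micro: 4; S2 reads c0=4 → after 2×micro: 1 ⇒ (c0=5, c1=4, c2=1)
[Jacobi] macro 2: S0 reads c2=1 → after 1×micro: 5; S1 reads c2=1 → after 1×micro: 0; S2 reads c0=5 → after 2×micro: 2 ⇒ (c0=5, c1=0, c2=2)
[Jacobi] macro 3: S0 reads c2=2 → after 1×micro: 5; S1 reads c2=2 → after 1×micro: 0; S2 reads c0=5 → after 2×micro: 2 ⇒ (c0=5, c1=0, c2=2)
[Jacobi] macro 4: S0 reads c2=2 → after 1×micro: 5; S1 reads c2=2 → after 1×micro: 0; S2 reads c0=5 → after 2×micro: 2 ⇒ (c0=5, c1=0, c2=2)
[Jacobi] macro 5: S0 reads c2=2 → after 1×micro: 5; S1 reads c2=2 → after 1×micro: 0; S2 reads c0=5 → after 2×micro: 2 ⇒ (c0=5, c1=0, c2=2)
[Jacobi] macro 6: S0 reads c2=2 → after 1×micro: 5; S1 reads c2=2 → after 1×micro: 0; S2 reads c0=5 → after 2×micro: 2 ⇒ (c0=5, c1=0, c2=2)
[Jacobi] macro 7: S0 reads c2=2 → after 1×micro: 5; S1 reads c2=2 → after 1×micro: 0; S2 reads c0=5 → after 2×micro: 2 ⇒ (c0=5, c1=0, c2=2)
[Jacobi] macro 8: S0 reads c2=2 → after 1×micro: 5; S1 reads c2=2 → after 1×micro: 0; S2 reads c0=5 → after 2×micro: 2 ⇒ (c0=5, c1=0, c2=2)
[Jacobi] macro 9: S0 reads c2=2 → after 1×micro: 5; S1 reads c2=2 → after 1×micro: 0; S2 reads c0=5 → after 2×micro: 2 ⇒ (c0=5, c1=0, c2=2)
[Gauss-Seidel] macro 1: S0 reads c2=2 → after 1×micro: 5; S1 reads c2=2 → after 1×micro: 4; S2 reads c0=5 → after 2×micro: 2 ⇒ (c0=5, c1=4, c2=2)
[Gauss-Seidel] macro 2: S0 reads c2=2 → after 1×micro: 5; S1 reads c2=2 → after 1×micro: 2; S2 reads c0=5 → after 2×micro: 2 ⇒ (c0=5, c1=2, c2=2)
[Gauss-Seidel] macro 3: S0 reads c2=2 → after 1×micro: 5; S1 reads c2=2 → after 1×micro: 4; S2 reads c0=5 → after 2×micro: 2 ⇒ (c0=5, c1=4, c2=2)
[Gauss-Seidel] macro 4: S0 reads c2=2 → after 1×micro: 5; S1 reads c2=2 → after 1×micro: 2; S2 reads c0=5 → after 2×micro: 2 ⇒ (c0=5, c1=2, c2=2)
[Gauss-Seidel] macro 5: S0 reads c2=2 → after 1×micro: 5; S1 reads c2=2 → after 1×micro: 4; S2 reads c0=5 → after 2×micro: 2 ⇒ (c0=5, c1=4, c2=2)
[Gauss-Seidel] macro 6: S0 reads c2=2 → after 1×micro: 5; S1 reads c2=2 → after 1×micro: 2; S2 reads c0=5 → after 2×micro: 2 ⇒ (c0=5, c1=2, c2=2)
[Gauss-Seidel] macro 7: S0 reads c2=2 → after 1×micro: 5; S1 reads c2=2 → after 1×micro: 4; S2 reads c0=5 → after 2×micro: 2 ⇒ (c0=5, c1=4, c2=2)
[Gauss-Seidel] macro 8: S0 reads c2=2 → after 1×micro: 5; S1 reads c2=2 → after 1×micro: 2; S2 reads c0=5 → after 2×micro: 2 ⇒ (c0=5, c1=2, c2=2)
[Gauss-Seidel] macro 9: S0 reads c2=2 → after 1×micro: 5; S1 reads c2=2 → after 1×micro: 4; S2 reads c0=5 → after 2×micro: 2 ⇒ (c0=5, c1=4, c2=2)

first divergence at macro-step: 1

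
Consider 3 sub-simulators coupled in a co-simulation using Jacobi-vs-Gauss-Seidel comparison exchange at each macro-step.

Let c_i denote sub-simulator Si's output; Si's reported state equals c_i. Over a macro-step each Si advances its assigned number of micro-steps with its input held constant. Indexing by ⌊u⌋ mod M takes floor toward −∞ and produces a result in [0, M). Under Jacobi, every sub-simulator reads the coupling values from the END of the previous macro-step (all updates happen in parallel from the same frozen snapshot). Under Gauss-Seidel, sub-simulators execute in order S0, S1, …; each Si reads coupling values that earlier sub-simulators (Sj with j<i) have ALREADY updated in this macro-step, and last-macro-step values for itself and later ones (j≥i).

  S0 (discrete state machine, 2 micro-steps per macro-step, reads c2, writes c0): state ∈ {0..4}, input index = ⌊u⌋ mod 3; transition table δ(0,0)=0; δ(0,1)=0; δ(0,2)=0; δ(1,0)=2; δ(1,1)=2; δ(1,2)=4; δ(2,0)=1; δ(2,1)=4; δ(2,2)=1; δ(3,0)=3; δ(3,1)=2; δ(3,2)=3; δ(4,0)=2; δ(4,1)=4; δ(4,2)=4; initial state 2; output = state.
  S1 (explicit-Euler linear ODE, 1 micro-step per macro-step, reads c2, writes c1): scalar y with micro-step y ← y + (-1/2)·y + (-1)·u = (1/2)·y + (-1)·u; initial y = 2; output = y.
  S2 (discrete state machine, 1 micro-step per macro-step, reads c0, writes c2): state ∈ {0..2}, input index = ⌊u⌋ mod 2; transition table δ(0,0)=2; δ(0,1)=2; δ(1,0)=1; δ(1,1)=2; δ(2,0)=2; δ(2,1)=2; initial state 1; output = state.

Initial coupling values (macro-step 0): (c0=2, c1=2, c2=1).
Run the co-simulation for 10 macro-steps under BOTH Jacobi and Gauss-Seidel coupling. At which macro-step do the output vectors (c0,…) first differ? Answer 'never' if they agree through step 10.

[Jacobi] macro 1: S0 reads c2=1 → after 2×micro: 4; S1 reads c2=1 → after 1×micro: 0; S2 reads c0=2 → after 1×micro: 1 ⇒ (c0=4, c1=0, c2=1)
[Jacobi] macro 2: S0 reads c2=1 → after 2×micro: 4; S1 reads c2=1 → after 1×micro: -1; S2 reads c0=4 → after 1×micro: 1 ⇒ (c0=4, c1=-1, c2=1)
[Jacobi] macro 3: S0 reads c2=1 → after 2×micro: 4; S1 reads c2=1 → after 1×micro: -3/2; S2 reads c0=4 → after 1×micro: 1 ⇒ (c0=4, c1=-3/2, c2=1)
[Jacobi] macro 4: S0 reads c2=1 → after 2×micro: 4; S1 reads c2=1 → after 1×micro: -7/4; S2 reads c0=4 → after 1×micro: 1 ⇒ (c0=4, c1=-7/4, c2=1)
[Jacobi] macro 5: S0 reads c2=1 → after 2×micro: 4; S1 reads c2=1 → after 1×micro: -15/8; S2 reads c0=4 → after 1×micro: 1 ⇒ (c0=4, c1=-15/8, c2=1)
[Jacobi] macro 6: S0 reads c2=1 → after 2×micro: 4; S1 reads c2=1 → after 1×micro: -31/16; S2 reads c0=4 → after 1×micro: 1 ⇒ (c0=4, c1=-31/16, c2=1)
[Jacobi] macro 7: S0 reads c2=1 → after 2×micro: 4; S1 reads c2=1 → after 1×micro: -63/32; S2 reads c0=4 → after 1×micro: 1 ⇒ (c0=4, c1=-63/32, c2=1)
[Jacobi] macro 8: S0 reads c2=1 → after 2×micro: 4; S1 reads c2=1 → after 1×micro: -127/64; S2 reads c0=4 → after 1×micro: 1 ⇒ (c0=4, c1=-127/64, c2=1)
[Jacobi] macro 9: S0 reads c2=1 → after 2×micro: 4; S1 reads c2=1 → after 1×micro: -255/128; S2 reads c0=4 → after 1×micro: 1 ⇒ (c0=4, c1=-255/128, c2=1)
[Jacobi] macro 10: S0 reads c2=1 → after 2×micro: 4; S1 reads c2=1 → after 1×micro: -511/256; S2 reads c0=4 → after 1×micro: 1 ⇒ (c0=4, c1=-511/256, c2=1)
[Gauss-Seidel] macro 1: S0 reads c2=1 → after 2×micro: 4; S1 reads c2=1 → after 1×micro: 0; S2 reads c0=4 → after 1×micro: 1 ⇒ (c0=4, c1=0, c2=1)
[Gauss-Seidel] macro 2: S0 reads c2=1 → after 2×micro: 4; S1 reads c2=1 → after 1×micro: -1; S2 reads c0=4 → after 1×micro: 1 ⇒ (c0=4, c1=-1, c2=1)
[Gauss-Seidel] macro 3: S0 reads c2=1 → after 2×micro: 4; S1 reads c2=1 → after 1×micro: -3/2; S2 reads c0=4 → after 1×micro: 1 ⇒ (c0=4, c1=-3/2, c2=1)
[Gauss-Seidel] macro 4: S0 reads c2=1 → after 2×micro: 4; S1 reads c2=1 → after 1×micro: -7/4; S2 reads c0=4 → after 1×micro: 1 ⇒ (c0=4, c1=-7/4, c2=1)
[Gauss-Seidel] macro 5: S0 reads c2=1 → after 2×micro: 4; S1 reads c2=1 → after 1×micro: -15/8; S2 reads c0=4 → after 1×micro: 1 ⇒ (c0=4, c1=-15/8, c2=1)
[Gauss-Seidel] macro 6: S0 reads c2=1 → after 2×micro: 4; S1 reads c2=1 → after 1×micro: -31/16; S2 reads c0=4 → after 1×micro: 1 ⇒ (c0=4, c1=-31/16, c2=1)
[Gauss-Seidel] macro 7: S0 reads c2=1 → after 2×micro: 4; S1 reads c2=1 → after 1×micro: -63/32; S2 reads c0=4 → after 1×micro: 1 ⇒ (c0=4, c1=-63/32, c2=1)
[Gauss-Seidel] macro 8: S0 reads c2=1 → after 2×micro: 4; S1 reads c2=1 → after 1×micro: -127/64; S2 reads c0=4 → after 1×micro: 1 ⇒ (c0=4, c1=-127/64, c2=1)
[Gauss-Seidel] macro 9: S0 reads c2=1 → after 2×micro: 4; S1 reads c2=1 → after 1×micro: -255/128; S2 reads c0=4 → after 1×micro: 1 ⇒ (c0=4, c1=-255/128, c2=1)
[Gauss-Seidel] macro 10: S0 reads c2=1 → after 2×micro: 4; S1 reads c2=1 → after 1×micro: -511/256; S2 reads c0=4 → after 1×micro: 1 ⇒ (c0=4, c1=-511/256, c2=1)

first divergence at macro-step: never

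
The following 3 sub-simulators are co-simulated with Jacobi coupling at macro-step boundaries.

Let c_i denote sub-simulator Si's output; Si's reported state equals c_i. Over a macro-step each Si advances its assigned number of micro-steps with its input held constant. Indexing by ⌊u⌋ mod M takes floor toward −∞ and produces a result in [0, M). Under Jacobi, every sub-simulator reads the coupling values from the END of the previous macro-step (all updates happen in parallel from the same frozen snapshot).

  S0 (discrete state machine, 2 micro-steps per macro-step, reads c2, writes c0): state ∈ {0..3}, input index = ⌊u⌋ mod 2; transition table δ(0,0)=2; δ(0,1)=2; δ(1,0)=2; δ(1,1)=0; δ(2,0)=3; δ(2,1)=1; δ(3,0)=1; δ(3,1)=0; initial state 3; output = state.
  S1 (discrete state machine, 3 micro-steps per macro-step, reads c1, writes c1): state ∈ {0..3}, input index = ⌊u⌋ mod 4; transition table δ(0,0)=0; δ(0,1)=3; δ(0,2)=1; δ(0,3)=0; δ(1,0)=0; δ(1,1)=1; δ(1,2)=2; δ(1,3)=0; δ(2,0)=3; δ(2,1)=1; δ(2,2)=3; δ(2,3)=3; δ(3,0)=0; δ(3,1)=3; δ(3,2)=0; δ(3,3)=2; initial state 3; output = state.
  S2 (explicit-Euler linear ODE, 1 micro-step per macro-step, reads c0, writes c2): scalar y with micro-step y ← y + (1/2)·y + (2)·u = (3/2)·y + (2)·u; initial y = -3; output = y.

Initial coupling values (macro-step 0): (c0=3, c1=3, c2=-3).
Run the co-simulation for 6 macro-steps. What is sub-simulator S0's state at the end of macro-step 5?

macro 1: S0 reads c2=-3 → after 2×micro: 2; S1 reads c1=3 → after 3×micro: 2; S2 reads c0=3 → after 1×micro: 3/2 ⇒ (c0=2, c1=2, c2=3/2)
macro 2: S0 reads c2=3/2 → after 2×micro: 0; S1 reads c1=2 → after 3×micro: 1; S2 reads c0=2 → after 1×micro: 25/4 ⇒ (c0=0, c1=1, c2=25/4)
macro 3: S0 reads c2=25/4 → after 2×micro: 3; S1 reads c1=1 → after 3×micro: 1; S2 reads c0=0 → after 1×micro: 75/8 ⇒ (c0=3, c1=1, c2=75/8)
macro 4: S0 reads c2=75/8 → after 2×micro: 2; S1 reads c1=1 → after 3×micro: 1; S2 reads c0=3 → after 1×micro: 321/16 ⇒ (c0=2, c1=1, c2=321/16)
macro 5: S0 reads c2=321/16 → after 2×micro: 1; S1 reads c1=1 → after 3×micro: 1; S2 reads c0=2 → after 1×micro: 1091/32 ⇒ (c0=1, c1=1, c2=1091/32)
macro 6: S0 reads c2=1091/32 → after 2×micro: 3; S1 reads c1=1 → after 3×micro: 1; S2 reads c0=1 → after 1×micro: 3401/64 ⇒ (c0=3, c1=1, c2=3401/64)

S0 state at macro-step 5 = 1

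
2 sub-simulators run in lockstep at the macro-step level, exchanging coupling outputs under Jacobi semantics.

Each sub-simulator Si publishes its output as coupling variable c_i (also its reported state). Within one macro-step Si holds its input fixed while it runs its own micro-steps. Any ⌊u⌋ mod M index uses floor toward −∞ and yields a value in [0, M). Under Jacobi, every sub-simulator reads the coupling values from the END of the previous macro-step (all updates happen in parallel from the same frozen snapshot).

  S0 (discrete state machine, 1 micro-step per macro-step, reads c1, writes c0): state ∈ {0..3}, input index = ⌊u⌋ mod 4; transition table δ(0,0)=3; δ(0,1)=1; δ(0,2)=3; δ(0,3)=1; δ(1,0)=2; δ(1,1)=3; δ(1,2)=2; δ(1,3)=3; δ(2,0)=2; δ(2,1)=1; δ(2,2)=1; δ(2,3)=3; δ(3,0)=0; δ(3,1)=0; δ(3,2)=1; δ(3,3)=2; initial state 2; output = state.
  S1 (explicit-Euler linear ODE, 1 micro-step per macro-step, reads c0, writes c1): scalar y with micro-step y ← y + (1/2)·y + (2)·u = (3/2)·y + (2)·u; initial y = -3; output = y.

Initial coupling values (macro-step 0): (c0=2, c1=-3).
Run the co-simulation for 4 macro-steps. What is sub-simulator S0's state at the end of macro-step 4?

macro 1: S0 reads c1=-3 → after 1×micro: 1; S1 reads c0=2 → after 1×micro: -1/2 ⇒ (c0=1, c1=-1/2)
macro 2: S0 reads c1=-1/2 → after 1×micro: 3; S1 reads c0=1 → after 1×micro: 5/4 ⇒ (c0=3, c1=5/4)
macro 3: S0 reads c1=5/4 → after 1×micro: 0; S1 reads c0=3 → after 1×micro: 63/8 ⇒ (c0=0, c1=63/8)
macro 4: S0 reads c1=63/8 → after 1×micro: 1; S1 reads c0=0 → after 1×micro: 189/16 ⇒ (c0=1, c1=189/16)

S0 state at macro-step 4 = 1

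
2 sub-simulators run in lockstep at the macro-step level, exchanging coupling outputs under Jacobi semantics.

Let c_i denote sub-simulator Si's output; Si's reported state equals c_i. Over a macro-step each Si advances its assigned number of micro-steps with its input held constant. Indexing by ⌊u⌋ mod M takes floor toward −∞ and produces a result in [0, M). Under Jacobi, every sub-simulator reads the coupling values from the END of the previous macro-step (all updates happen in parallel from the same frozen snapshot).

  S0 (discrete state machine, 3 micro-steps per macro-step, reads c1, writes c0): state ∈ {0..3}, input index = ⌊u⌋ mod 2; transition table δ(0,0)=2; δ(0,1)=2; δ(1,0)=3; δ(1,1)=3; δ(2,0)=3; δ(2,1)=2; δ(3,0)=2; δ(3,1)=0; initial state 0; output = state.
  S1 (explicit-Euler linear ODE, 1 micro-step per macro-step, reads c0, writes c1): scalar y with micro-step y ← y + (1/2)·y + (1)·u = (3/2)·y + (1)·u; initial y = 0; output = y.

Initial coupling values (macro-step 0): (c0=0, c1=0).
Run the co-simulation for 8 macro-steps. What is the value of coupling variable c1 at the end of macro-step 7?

c1 at macro-step 7 = 391/8

macro 1: S0 reads c1=0 → after 3×micro: 2; S1 reads c0=0 → after 1×micro: 0 ⇒ (c0=2, c1=0)
macro 2: S0 reads c1=0 → after 3×micro: 3; S1 reads c0=2 → after 1×micro: 2 ⇒ (c0=3, c1=2)
macro 3: S0 reads c1=2 → after 3×micro: 2; S1 reads c0=3 → after 1×micro: 6 ⇒ (c0=2, c1=6)
macro 4: S0 reads c1=6 → after 3×micro: 3; S1 reads c0=2 → after 1×micro: 11 ⇒ (c0=3, c1=11)
macro 5: S0 reads c1=11 → after 3×micro: 2; S1 reads c0=3 → after 1×micro: 39/2 ⇒ (c0=2, c1=39/2)
macro 6: S0 reads c1=39/2 → after 3×micro: 2; S1 reads c0=2 → after 1×micro: 125/4 ⇒ (c0=2, c1=125/4)
macro 7: S0 reads c1=125/4 → after 3×micro: 2; S1 reads c0=2 → after 1×micro: 391/8 ⇒ (c0=2, c1=391/8)
macro 8: S0 reads c1=391/8 → after 3×micro: 3; S1 reads c0=2 → after 1×micro: 1205/16 ⇒ (c0=3, c1=1205/16)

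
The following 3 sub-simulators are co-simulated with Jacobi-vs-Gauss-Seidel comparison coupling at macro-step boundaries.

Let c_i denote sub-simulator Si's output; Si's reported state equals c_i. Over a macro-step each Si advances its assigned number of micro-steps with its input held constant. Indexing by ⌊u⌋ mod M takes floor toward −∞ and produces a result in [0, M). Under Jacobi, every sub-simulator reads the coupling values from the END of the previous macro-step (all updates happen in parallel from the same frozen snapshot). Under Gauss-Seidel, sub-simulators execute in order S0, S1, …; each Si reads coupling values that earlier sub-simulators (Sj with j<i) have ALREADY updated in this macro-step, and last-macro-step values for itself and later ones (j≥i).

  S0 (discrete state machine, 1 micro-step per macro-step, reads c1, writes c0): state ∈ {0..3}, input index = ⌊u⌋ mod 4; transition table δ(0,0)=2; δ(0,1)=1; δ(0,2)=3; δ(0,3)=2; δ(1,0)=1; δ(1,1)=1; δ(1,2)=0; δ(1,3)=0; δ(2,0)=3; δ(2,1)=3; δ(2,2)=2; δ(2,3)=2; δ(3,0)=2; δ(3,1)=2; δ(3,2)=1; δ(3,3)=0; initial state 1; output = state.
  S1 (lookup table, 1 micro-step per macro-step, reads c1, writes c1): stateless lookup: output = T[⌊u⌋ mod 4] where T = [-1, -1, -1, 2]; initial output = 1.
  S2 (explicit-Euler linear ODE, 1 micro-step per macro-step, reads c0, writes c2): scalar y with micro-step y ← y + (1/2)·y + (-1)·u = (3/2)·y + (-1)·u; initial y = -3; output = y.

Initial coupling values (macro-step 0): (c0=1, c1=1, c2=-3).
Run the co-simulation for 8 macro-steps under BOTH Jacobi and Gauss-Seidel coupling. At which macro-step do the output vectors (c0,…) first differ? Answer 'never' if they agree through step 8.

first divergence at macro-step: 2

[Jacobi] macro 1: S0 reads c1=1 → after 1×micro: 1; S1 reads c1=1 → after 1×micro: -1; S2 reads c0=1 → after 1×micro: -11/2 ⇒ (c0=1, c1=-1, c2=-11/2)
[Jacobi] macro 2: S0 reads c1=-1 → after 1×micro: 0; S1 reads c1=-1 → after 1×micro: 2; S2 reads c0=1 → after 1×micro: -37/4 ⇒ (c0=0, c1=2, c2=-37/4)
[Jacobi] macro 3: S0 reads c1=2 → after 1×micro: 3; S1 reads c1=2 → after 1×micro: -1; S2 reads c0=0 → after 1×micro: -111/8 ⇒ (c0=3, c1=-1, c2=-111/8)
[Jacobi] macro 4: S0 reads c1=-1 → after 1×micro: 0; S1 reads c1=-1 → after 1×micro: 2; S2 reads c0=3 → after 1×micro: -381/16 ⇒ (c0=0, c1=2, c2=-381/16)
[Jacobi] macro 5: S0 reads c1=2 → after 1×micro: 3; S1 reads c1=2 → after 1×micro: -1; S2 reads c0=0 → after 1×micro: -1143/32 ⇒ (c0=3, c1=-1, c2=-1143/32)
[Jacobi] macro 6: S0 reads c1=-1 → after 1×micro: 0; S1 reads c1=-1 → after 1×micro: 2; S2 reads c0=3 → after 1×micro: -3621/64 ⇒ (c0=0, c1=2, c2=-3621/64)
[Jacobi] macro 7: S0 reads c1=2 → after 1×micro: 3; S1 reads c1=2 → after 1×micro: -1; S2 reads c0=0 → after 1×micro: -10863/128 ⇒ (c0=3, c1=-1, c2=-10863/128)
[Jacobi] macro 8: S0 reads c1=-1 → after 1×micro: 0; S1 reads c1=-1 → after 1×micro: 2; S2 reads c0=3 → after 1×micro: -33357/256 ⇒ (c0=0, c1=2, c2=-33357/256)
[Gauss-Seidel] macro 1: S0 reads c1=1 → after 1×micro: 1; S1 reads c1=1 → after 1×micro: -1; S2 reads c0=1 → after 1×micro: -11/2 ⇒ (c0=1, c1=-1, c2=-11/2)
[Gauss-Seidel] macro 2: S0 reads c1=-1 → after 1×micro: 0; S1 reads c1=-1 → after 1×micro: 2; S2 reads c0=0 → after 1×micro: -33/4 ⇒ (c0=0, c1=2, c2=-33/4)
[Gauss-Seidel] macro 3: S0 reads c1=2 → after 1×micro: 3; S1 reads c1=2 → after 1×micro: -1; S2 reads c0=3 → after 1×micro: -123/8 ⇒ (c0=3, c1=-1, c2=-123/8)
[Gauss-Seidel] macro 4: S0 reads c1=-1 → after 1×micro: 0; S1 reads c1=-1 → after 1×micro: 2; S2 reads c0=0 → after 1×micro: -369/16 ⇒ (c0=0, c1=2, c2=-369/16)
[Gauss-Seidel] macro 5: S0 reads c1=2 → after 1×micro: 3; S1 reads c1=2 → after 1×micro: -1; S2 reads c0=3 → after 1×micro: -1203/32 ⇒ (c0=3, c1=-1, c2=-1203/32)
[Gauss-Seidel] macro 6: S0 reads c1=-1 → after 1×micro: 0; S1 reads c1=-1 → after 1×micro: 2; S2 reads c0=0 → after 1×micro: -3609/64 ⇒ (c0=0, c1=2, c2=-3609/64)
[Gauss-Seidel] macro 7: S0 reads c1=2 → after 1×micro: 3; S1 reads c1=2 → after 1×micro: -1; S2 reads c0=3 → after 1×micro: -11211/128 ⇒ (c0=3, c1=-1, c2=-11211/128)
[Gauss-Seidel] macro 8: S0 reads c1=-1 → after 1×micro: 0; S1 reads c1=-1 → after 1×micro: 2; S2 reads c0=0 → after 1×micro: -33633/256 ⇒ (c0=0, c1=2, c2=-33633/256)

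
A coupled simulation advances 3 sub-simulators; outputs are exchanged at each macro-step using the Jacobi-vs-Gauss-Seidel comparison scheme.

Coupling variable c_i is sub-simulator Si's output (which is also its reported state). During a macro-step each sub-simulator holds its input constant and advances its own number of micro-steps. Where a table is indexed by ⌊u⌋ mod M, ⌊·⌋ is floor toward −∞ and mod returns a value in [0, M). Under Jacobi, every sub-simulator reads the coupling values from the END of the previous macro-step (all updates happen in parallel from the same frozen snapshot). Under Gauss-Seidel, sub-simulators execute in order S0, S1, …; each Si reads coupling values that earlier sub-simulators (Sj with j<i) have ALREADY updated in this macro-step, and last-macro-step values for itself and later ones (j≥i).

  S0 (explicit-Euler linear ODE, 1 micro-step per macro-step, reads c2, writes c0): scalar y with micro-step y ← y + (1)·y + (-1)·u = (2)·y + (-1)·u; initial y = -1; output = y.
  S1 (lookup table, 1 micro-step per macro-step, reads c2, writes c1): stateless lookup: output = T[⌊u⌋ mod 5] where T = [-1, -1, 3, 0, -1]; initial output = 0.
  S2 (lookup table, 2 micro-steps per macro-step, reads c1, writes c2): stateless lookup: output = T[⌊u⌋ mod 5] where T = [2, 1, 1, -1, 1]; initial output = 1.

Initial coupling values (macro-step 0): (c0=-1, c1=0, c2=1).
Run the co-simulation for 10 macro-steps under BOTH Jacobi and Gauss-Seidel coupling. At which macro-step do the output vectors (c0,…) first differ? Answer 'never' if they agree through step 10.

[Jacobi] macro 1: S0 reads c2=1 → after 1×micro: -3; S1 reads c2=1 → after 1×micro: -1; S2 reads c1=0 → after 2×micro: 2 ⇒ (c0=-3, c1=-1, c2=2)
[Jacobi] macro 2: S0 reads c2=2 → after 1×micro: -8; S1 reads c2=2 → after 1×micro: 3; S2 reads c1=-1 → after 2×micro: 1 ⇒ (c0=-8, c1=3, c2=1)
[Jacobi] macro 3: S0 reads c2=1 → after 1×micro: -17; S1 reads c2=1 → after 1×micro: -1; S2 reads c1=3 → after 2×micro: -1 ⇒ (c0=-17, c1=-1, c2=-1)
[Jacobi] macro 4: S0 reads c2=-1 → after 1×micro: -33; S1 reads c2=-1 → after 1×micro: -1; S2 reads c1=-1 → after 2×micro: 1 ⇒ (c0=-33, c1=-1, c2=1)
[Jacobi] macro 5: S0 reads c2=1 → after 1×micro: -67; S1 reads c2=1 → after 1×micro: -1; S2 reads c1=-1 → after 2×micro: 1 ⇒ (c0=-67, c1=-1, c2=1)
[Jacobi] macro 6: S0 reads c2=1 → after 1×micro: -135; S1 reads c2=1 → after 1×micro: -1; S2 reads c1=-1 → after 2×micro: 1 ⇒ (c0=-135, c1=-1, c2=1)
[Jacobi] macro 7: S0 reads c2=1 → after 1×micro: -271; S1 reads c2=1 → after 1×micro: -1; S2 reads c1=-1 → after 2×micro: 1 ⇒ (c0=-271, c1=-1, c2=1)
[Jacobi] macro 8: S0 reads c2=1 → after 1×micro: -543; S1 reads c2=1 → after 1×micro: -1; S2 reads c1=-1 → after 2×micro: 1 ⇒ (c0=-543, c1=-1, c2=1)
[Jacobi] macro 9: S0 reads c2=1 → after 1×micro: -1087; S1 reads c2=1 → after 1×micro: -1; S2 reads c1=-1 → after 2×micro: 1 ⇒ (c0=-1087, c1=-1, c2=1)
[Jacobi] macro 10: S0 reads c2=1 → after 1×micro: -2175; S1 reads c2=1 → after 1×micro: -1; S2 reads c1=-1 → after 2×micro: 1 ⇒ (c0=-2175, c1=-1, c2=1)
[Gauss-Seidel] macro 1: S0 reads c2=1 → after 1×micro: -3; S1 reads c2=1 → after 1×micro: -1; S2 reads c1=-1 → after 2×micro: 1 ⇒ (c0=-3, c1=-1, c2=1)
[Gauss-Seidel] macro 2: S0 reads c2=1 → after 1×micro: -7; S1 reads c2=1 → after 1×micro: -1; S2 reads c1=-1 → after 2×micro: 1 ⇒ (c0=-7, c1=-1, c2=1)
[Gauss-Seidel] macro 3: S0 reads c2=1 → after 1×micro: -15; S1 reads c2=1 → after 1×micro: -1; S2 reads c1=-1 → after 2×micro: 1 ⇒ (c0=-15, c1=-1, c2=1)
[Gauss-Seidel] macro 4: S0 reads c2=1 → after 1×micro: -31; S1 reads c2=1 → after 1×micro: -1; S2 reads c1=-1 → after 2×micro: 1 ⇒ (c0=-31, c1=-1, c2=1)
[Gauss-Seidel] macro 5: S0 reads c2=1 → after 1×micro: -63; S1 reads c2=1 → after 1×micro: -1; S2 reads c1=-1 → after 2×micro: 1 ⇒ (c0=-63, c1=-1, c2=1)
[Gauss-Seidel] macro 6: S0 reads c2=1 → after 1×micro: -127; S1 reads c2=1 → after 1×micro: -1; S2 reads c1=-1 → after 2×micro: 1 ⇒ (c0=-127, c1=-1, c2=1)
[Gauss-Seidel] macro 7: S0 reads c2=1 → after 1×micro: -255; S1 reads c2=1 → after 1×micro: -1; S2 reads c1=-1 → after 2×micro: 1 ⇒ (c0=-255, c1=-1, c2=1)
[Gauss-Seidel] macro 8: S0 reads c2=1 → after 1×micro: -511; S1 reads c2=1 → after 1×micro: -1; S2 reads c1=-1 → after 2×micro: 1 ⇒ (c0=-511, c1=-1, c2=1)
[Gauss-Seidel] macro 9: S0 reads c2=1 → after 1×micro: -1023; S1 reads c2=1 → after 1×micro: -1; S2 reads c1=-1 → after 2×micro: 1 ⇒ (c0=-1023, c1=-1, c2=1)
[Gauss-Seidel] macro 10: S0 reads c2=1 → after 1×micro: -2047; S1 reads c2=1 → after 1×micro: -1; S2 reads c1=-1 → after 2×micro: 1 ⇒ (c0=-2047, c1=-1, c2=1)

first divergence at macro-step: 1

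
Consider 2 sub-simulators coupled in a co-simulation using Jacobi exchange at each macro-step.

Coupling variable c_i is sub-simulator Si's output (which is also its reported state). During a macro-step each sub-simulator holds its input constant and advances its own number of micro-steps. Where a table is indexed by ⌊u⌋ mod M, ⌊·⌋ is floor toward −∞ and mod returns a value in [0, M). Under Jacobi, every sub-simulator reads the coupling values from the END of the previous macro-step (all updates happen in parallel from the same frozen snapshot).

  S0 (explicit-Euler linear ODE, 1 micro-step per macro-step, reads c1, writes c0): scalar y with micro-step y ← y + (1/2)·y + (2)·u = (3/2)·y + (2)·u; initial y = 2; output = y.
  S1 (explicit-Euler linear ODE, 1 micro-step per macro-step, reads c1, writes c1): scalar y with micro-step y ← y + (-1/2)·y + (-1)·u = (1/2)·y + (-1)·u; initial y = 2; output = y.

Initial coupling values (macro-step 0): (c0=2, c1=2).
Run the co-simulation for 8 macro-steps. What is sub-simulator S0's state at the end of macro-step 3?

S0 state at macro-step 3 = 55/4

macro 1: S0 reads c1=2 → after 1×micro: 7; S1 reads c1=2 → after 1×micro: -1 ⇒ (c0=7, c1=-1)
macro 2: S0 reads c1=-1 → after 1×micro: 17/2; S1 reads c1=-1 → after 1×micro: 1/2 ⇒ (c0=17/2, c1=1/2)
macro 3: S0 reads c1=1/2 → after 1×micro: 55/4; S1 reads c1=1/2 → after 1×micro: -1/4 ⇒ (c0=55/4, c1=-1/4)
macro 4: S0 reads c1=-1/4 → after 1×micro: 161/8; S1 reads c1=-1/4 → after 1×micro: 1/8 ⇒ (c0=161/8, c1=1/8)
macro 5: S0 reads c1=1/8 → after 1×micro: 487/16; S1 reads c1=1/8 → after 1×micro: -1/16 ⇒ (c0=487/16, c1=-1/16)
macro 6: S0 reads c1=-1/16 → after 1×micro: 1457/32; S1 reads c1=-1/16 → after 1×micro: 1/32 ⇒ (c0=1457/32, c1=1/32)
macro 7: S0 reads c1=1/32 → after 1×micro: 4375/64; S1 reads c1=1/32 → after 1×micro: -1/64 ⇒ (c0=4375/64, c1=-1/64)
macro 8: S0 reads c1=-1/64 → after 1×micro: 13121/128; S1 reads c1=-1/64 → after 1×micro: 1/128 ⇒ (c0=13121/128, c1=1/128)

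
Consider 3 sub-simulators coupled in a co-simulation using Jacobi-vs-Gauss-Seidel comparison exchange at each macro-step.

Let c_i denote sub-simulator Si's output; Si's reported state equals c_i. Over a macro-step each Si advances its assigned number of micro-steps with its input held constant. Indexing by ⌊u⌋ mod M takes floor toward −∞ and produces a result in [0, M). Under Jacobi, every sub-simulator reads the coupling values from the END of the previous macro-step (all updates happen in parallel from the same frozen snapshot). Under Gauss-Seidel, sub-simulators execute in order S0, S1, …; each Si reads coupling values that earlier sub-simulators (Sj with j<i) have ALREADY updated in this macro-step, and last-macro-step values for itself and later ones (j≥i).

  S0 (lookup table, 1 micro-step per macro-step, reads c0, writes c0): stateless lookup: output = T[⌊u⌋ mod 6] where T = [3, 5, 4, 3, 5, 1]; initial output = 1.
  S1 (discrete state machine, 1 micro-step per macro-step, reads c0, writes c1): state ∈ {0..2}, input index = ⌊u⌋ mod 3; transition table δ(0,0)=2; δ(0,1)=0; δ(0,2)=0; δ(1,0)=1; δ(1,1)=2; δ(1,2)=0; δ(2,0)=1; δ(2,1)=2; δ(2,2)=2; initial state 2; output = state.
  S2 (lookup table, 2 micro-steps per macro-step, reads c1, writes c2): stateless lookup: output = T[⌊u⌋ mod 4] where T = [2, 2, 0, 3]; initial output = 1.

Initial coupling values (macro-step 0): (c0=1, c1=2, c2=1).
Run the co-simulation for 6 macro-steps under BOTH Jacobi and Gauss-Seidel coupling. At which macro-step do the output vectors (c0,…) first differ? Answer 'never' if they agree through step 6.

[Jacobi] macro 1: S0 reads c0=1 → after 1×micro: 5; S1 reads c0=1 → after 1×micro: 2; S2 reads c1=2 → after 2×micro: 0 ⇒ (c0=5, c1=2, c2=0)
[Jacobi] macro 2: S0 reads c0=5 → after 1×micro: 1; S1 reads c0=5 → after 1×micro: 2; S2 reads c1=2 → after 2×micro: 0 ⇒ (c0=1, c1=2, c2=0)
[Jacobi] macro 3: S0 reads c0=1 → after 1×micro: 5; S1 reads c0=1 → after 1×micro: 2; S2 reads c1=2 → after 2×micro: 0 ⇒ (c0=5, c1=2, c2=0)
[Jacobi] macro 4: S0 reads c0=5 → after 1×micro: 1; S1 reads c0=5 → after 1×micro: 2; S2 reads c1=2 → after 2×micro: 0 ⇒ (c0=1, c1=2, c2=0)
[Jacobi] macro 5: S0 reads c0=1 → after 1×micro: 5; S1 reads c0=1 → after 1×micro: 2; S2 reads c1=2 → after 2×micro: 0 ⇒ (c0=5, c1=2, c2=0)
[Jacobi] macro 6: S0 reads c0=5 → after 1×micro: 1; S1 reads c0=5 → after 1×micro: 2; S2 reads c1=2 → after 2×micro: 0 ⇒ (c0=1, c1=2, c2=0)
[Gauss-Seidel] macro 1: S0 reads c0=1 → after 1×micro: 5; S1 reads c0=5 → after 1×micro: 2; S2 reads c1=2 → after 2×micro: 0 ⇒ (c0=5, c1=2, c2=0)
[Gauss-Seidel] macro 2: S0 reads c0=5 → after 1×micro: 1; S1 reads c0=1 → after 1×micro: 2; S2 reads c1=2 → after 2×micro: 0 ⇒ (c0=1, c1=2, c2=0)
[Gauss-Seidel] macro 3: S0 reads c0=1 → after 1×micro: 5; S1 reads c0=5 → after 1×micro: 2; S2 reads c1=2 → after 2×micro: 0 ⇒ (c0=5, c1=2, c2=0)
[Gauss-Seidel] macro 4: S0 reads c0=5 → after 1×micro: 1; S1 reads c0=1 → after 1×micro: 2; S2 reads c1=2 → after 2×micro: 0 ⇒ (c0=1, c1=2, c2=0)
[Gauss-Seidel] macro 5: S0 reads c0=1 → after 1×micro: 5; S1 reads c0=5 → after 1×micro: 2; S2 reads c1=2 → after 2×micro: 0 ⇒ (c0=5, c1=2, c2=0)
[Gauss-Seidel] macro 6: S0 reads c0=5 → after 1×micro: 1; S1 reads c0=1 → after 1×micro: 2; S2 reads c1=2 → after 2×micro: 0 ⇒ (c0=1, c1=2, c2=0)

first divergence at macro-step: never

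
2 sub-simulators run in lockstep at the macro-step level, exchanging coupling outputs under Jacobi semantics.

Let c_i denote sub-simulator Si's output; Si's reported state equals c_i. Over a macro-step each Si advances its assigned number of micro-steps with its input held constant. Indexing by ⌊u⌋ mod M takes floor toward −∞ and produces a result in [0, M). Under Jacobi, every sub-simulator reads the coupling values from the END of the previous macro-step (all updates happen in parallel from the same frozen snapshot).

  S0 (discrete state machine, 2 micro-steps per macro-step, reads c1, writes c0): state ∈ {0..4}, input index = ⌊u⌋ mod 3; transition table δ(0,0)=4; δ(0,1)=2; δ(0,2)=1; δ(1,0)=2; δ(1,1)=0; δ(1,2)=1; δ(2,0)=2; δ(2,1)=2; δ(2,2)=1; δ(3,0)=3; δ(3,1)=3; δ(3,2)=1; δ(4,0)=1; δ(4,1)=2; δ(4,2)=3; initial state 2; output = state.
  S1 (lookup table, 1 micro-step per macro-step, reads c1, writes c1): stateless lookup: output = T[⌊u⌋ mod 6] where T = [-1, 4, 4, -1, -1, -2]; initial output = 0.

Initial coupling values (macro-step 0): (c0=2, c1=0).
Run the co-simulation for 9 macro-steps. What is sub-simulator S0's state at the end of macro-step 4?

macro 1: S0 reads c1=0 → after 2×micro: 2; S1 reads c1=0 → after 1×micro: -1 ⇒ (c0=2, c1=-1)
macro 2: S0 reads c1=-1 → after 2×micro: 1; S1 reads c1=-1 → after 1×micro: -2 ⇒ (c0=1, c1=-2)
macro 3: S0 reads c1=-2 → after 2×micro: 2; S1 reads c1=-2 → after 1×micro: -1 ⇒ (c0=2, c1=-1)
macro 4: S0 reads c1=-1 → after 2×micro: 1; S1 reads c1=-1 → after 1×micro: -2 ⇒ (c0=1, c1=-2)
macro 5: S0 reads c1=-2 → after 2×micro: 2; S1 reads c1=-2 → after 1×micro: -1 ⇒ (c0=2, c1=-1)
macro 6: S0 reads c1=-1 → after 2×micro: 1; S1 reads c1=-1 → after 1×micro: -2 ⇒ (c0=1, c1=-2)
macro 7: S0 reads c1=-2 → after 2×micro: 2; S1 reads c1=-2 → after 1×micro: -1 ⇒ (c0=2, c1=-1)
macro 8: S0 reads c1=-1 → after 2×micro: 1; S1 reads c1=-1 → after 1×micro: -2 ⇒ (c0=1, c1=-2)
macro 9: S0 reads c1=-2 → after 2×micro: 2; S1 reads c1=-2 → after 1×micro: -1 ⇒ (c0=2, c1=-1)

S0 state at macro-step 4 = 1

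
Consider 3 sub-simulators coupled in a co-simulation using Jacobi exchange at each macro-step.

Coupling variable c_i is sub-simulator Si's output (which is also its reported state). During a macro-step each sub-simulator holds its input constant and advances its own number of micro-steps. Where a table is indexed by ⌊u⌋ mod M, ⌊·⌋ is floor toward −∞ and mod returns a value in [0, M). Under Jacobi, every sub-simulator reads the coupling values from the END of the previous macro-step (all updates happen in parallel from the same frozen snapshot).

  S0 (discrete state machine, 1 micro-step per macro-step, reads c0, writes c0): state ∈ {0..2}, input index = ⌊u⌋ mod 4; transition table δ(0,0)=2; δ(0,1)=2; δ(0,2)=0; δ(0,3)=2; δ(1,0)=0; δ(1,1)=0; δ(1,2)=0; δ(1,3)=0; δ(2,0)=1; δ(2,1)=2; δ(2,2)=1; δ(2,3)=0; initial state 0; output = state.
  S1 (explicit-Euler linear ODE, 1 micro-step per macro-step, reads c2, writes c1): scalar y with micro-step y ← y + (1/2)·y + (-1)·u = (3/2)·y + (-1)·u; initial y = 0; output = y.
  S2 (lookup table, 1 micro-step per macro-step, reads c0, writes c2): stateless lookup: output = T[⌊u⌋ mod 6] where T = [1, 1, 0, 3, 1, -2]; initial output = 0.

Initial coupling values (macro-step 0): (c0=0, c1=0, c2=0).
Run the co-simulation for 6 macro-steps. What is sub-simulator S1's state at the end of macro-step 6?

S1 state at macro-step 6 = -141/16

macro 1: S0 reads c0=0 → after 1×micro: 2; S1 reads c2=0 → after 1×micro: 0; S2 reads c0=0 → after 1×micro: 1 ⇒ (c0=2, c1=0, c2=1)
macro 2: S0 reads c0=2 → after 1×micro: 1; S1 reads c2=1 → after 1×micro: -1; S2 reads c0=2 → after 1×micro: 0 ⇒ (c0=1, c1=-1, c2=0)
macro 3: S0 reads c0=1 → after 1×micro: 0; S1 reads c2=0 → after 1×micro: -3/2; S2 reads c0=1 → after 1×micro: 1 ⇒ (c0=0, c1=-3/2, c2=1)
macro 4: S0 reads c0=0 → after 1×micro: 2; S1 reads c2=1 → after 1×micro: -13/4; S2 reads c0=0 → after 1×micro: 1 ⇒ (c0=2, c1=-13/4, c2=1)
macro 5: S0 reads c0=2 → after 1×micro: 1; S1 reads c2=1 → after 1×micro: -47/8; S2 reads c0=2 → after 1×micro: 0 ⇒ (c0=1, c1=-47/8, c2=0)
macro 6: S0 reads c0=1 → after 1×micro: 0; S1 reads c2=0 → after 1×micro: -141/16; S2 reads c0=1 → after 1×micro: 1 ⇒ (c0=0, c1=-141/16, c2=1)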